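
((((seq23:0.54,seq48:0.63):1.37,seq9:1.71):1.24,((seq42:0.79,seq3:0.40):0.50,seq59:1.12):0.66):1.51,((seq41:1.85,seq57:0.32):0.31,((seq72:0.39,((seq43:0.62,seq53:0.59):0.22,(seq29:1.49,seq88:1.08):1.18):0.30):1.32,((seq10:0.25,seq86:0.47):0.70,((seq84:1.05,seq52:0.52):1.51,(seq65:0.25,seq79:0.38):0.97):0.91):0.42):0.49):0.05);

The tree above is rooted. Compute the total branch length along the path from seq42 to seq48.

The path runs seq42 → … → MRCA → … → seq48; the MRCA is the node subtending (((seq23,seq48),seq9),((seq42,seq3),seq59)).
Branch lengths along that path: 0.79 + 0.50 + 0.66 + 1.24 + 1.37 + 0.63 = 5.19.

5.19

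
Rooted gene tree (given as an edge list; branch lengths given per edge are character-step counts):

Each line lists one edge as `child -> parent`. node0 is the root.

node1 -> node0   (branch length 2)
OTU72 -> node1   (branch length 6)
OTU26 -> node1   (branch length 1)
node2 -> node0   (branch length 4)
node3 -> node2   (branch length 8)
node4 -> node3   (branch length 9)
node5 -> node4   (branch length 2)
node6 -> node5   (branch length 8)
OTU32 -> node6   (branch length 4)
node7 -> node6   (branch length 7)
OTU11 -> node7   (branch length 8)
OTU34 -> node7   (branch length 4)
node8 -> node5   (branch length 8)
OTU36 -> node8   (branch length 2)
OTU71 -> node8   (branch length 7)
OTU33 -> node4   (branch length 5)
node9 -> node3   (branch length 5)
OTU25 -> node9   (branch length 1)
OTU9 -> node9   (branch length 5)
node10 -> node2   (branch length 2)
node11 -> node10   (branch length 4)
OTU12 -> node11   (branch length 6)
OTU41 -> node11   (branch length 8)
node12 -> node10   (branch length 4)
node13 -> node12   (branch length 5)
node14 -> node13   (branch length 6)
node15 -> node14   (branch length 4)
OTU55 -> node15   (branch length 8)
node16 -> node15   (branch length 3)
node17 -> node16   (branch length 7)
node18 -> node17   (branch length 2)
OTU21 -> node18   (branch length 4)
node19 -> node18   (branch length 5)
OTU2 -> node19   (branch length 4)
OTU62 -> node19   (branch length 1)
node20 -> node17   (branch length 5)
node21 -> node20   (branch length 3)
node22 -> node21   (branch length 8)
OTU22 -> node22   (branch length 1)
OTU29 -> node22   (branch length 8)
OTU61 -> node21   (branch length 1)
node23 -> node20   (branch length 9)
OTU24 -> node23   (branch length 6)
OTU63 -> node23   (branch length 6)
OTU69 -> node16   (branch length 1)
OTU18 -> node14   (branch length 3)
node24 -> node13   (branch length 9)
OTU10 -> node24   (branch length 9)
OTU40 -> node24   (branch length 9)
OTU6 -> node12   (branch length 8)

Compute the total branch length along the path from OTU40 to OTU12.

37

The path runs OTU40 → … → MRCA → … → OTU12; the MRCA is the node subtending ((OTU12,OTU41),((((OTU55,(((OTU21,(OTU2,OTU62)),(((OTU22,OTU29),OTU61),(OTU24,OTU63))),OTU69)),OTU18),(OTU10,OTU40)),OTU6)).
Branch lengths along that path: 9 + 9 + 5 + 4 + 4 + 6 = 37.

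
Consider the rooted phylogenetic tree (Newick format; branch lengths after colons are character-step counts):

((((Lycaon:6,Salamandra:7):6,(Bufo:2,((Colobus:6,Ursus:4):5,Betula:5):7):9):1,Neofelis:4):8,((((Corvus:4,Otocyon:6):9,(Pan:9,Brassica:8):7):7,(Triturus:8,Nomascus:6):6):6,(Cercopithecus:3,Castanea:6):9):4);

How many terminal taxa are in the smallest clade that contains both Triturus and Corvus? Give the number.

The MRCA of Triturus and Corvus is the node subtending (((Corvus,Otocyon),(Pan,Brassica)),(Triturus,Nomascus)).
That clade contains 6 terminal taxa: Brassica, Corvus, Nomascus, Otocyon, Pan, Triturus.

6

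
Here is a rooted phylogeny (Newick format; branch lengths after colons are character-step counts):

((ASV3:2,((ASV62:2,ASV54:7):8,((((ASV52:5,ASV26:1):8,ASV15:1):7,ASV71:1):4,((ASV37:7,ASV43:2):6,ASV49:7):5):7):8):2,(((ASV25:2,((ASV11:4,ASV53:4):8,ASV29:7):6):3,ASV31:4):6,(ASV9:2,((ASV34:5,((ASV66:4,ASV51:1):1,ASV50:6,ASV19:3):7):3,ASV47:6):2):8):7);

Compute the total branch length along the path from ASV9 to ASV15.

46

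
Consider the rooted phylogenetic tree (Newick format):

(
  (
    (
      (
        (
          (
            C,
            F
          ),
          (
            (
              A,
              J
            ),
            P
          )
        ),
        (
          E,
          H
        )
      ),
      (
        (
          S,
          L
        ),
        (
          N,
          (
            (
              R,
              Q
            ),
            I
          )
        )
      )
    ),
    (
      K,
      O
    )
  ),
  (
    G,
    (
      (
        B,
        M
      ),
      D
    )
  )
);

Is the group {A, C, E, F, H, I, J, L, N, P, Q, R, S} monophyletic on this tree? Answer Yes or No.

Yes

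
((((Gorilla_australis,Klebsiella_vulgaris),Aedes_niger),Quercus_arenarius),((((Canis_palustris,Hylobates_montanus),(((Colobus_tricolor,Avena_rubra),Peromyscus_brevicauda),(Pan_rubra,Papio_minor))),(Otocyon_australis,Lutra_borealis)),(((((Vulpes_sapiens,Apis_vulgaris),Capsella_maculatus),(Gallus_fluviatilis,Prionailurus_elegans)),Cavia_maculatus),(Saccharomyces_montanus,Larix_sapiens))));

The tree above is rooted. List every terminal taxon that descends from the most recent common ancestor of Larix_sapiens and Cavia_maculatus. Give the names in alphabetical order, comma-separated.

Tracing Larix_sapiens: it sits inside (Saccharomyces_montanus,Larix_sapiens).
Tracing Cavia_maculatus: it sits inside ((((Vulpes_sapiens,Apis_vulgaris),Capsella_maculatus),(Gallus_fluviatilis,Prionailurus_elegans)),Cavia_maculatus).
The smallest clade enclosing both is (((((Vulpes_sapiens,Apis_vulgaris),Capsella_maculatus),(Gallus_fluviatilis,Prionailurus_elegans)),Cavia_maculatus),(Saccharomyces_montanus,Larix_sapiens)); the answer is its 8 terminal taxa in alphabetical order.

Apis_vulgaris, Capsella_maculatus, Cavia_maculatus, Gallus_fluviatilis, Larix_sapiens, Prionailurus_elegans, Saccharomyces_montanus, Vulpes_sapiens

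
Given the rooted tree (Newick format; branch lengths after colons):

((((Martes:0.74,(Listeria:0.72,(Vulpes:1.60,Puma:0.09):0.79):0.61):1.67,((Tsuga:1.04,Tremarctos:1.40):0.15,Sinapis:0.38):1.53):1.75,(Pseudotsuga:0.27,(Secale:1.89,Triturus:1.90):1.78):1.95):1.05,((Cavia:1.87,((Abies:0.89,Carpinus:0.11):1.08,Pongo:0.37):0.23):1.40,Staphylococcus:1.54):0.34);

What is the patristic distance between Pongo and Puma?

8.30

The path runs Pongo → … → MRCA → … → Puma; the MRCA is the root of the tree.
Branch lengths along that path: 0.37 + 0.23 + 1.40 + 0.34 + 1.05 + 1.75 + 1.67 + 0.61 + 0.79 + 0.09 = 8.30.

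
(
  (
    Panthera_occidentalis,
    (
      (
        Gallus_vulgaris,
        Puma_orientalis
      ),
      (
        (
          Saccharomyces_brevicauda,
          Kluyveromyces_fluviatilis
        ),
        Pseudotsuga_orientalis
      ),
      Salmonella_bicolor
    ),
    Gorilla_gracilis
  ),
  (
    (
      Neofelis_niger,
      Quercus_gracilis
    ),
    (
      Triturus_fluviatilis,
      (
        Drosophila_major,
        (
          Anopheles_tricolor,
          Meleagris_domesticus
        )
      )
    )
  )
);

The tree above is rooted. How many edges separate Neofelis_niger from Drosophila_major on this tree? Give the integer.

5

The MRCA of Neofelis_niger and Drosophila_major is the node subtending ((Neofelis_niger,Quercus_gracilis),(Triturus_fluviatilis,(Drosophila_major,(Anopheles_tricolor,Meleagris_domesticus)))).
From Neofelis_niger up to that node: 2 branches. From Drosophila_major up to the same node: 3 branches. Total: 2 + 3 = 5.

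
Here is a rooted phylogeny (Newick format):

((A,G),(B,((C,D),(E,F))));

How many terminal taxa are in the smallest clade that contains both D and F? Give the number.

The MRCA of D and F is the node subtending ((C,D),(E,F)).
That clade contains 4 terminal taxa: C, D, E, F.

4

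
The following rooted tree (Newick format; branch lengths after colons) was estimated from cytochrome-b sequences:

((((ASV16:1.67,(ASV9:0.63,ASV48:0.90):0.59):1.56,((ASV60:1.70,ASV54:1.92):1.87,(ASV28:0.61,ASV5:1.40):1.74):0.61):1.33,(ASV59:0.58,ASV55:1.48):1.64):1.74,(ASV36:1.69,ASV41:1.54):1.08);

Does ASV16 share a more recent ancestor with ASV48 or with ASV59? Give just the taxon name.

The MRCA of ASV16 and ASV48 subtends (ASV16,(ASV9,ASV48)) (3 taxa).
The MRCA of ASV16 and ASV59 subtends (((ASV16,(ASV9,ASV48)),((ASV60,ASV54),(ASV28,ASV5))),(ASV59,ASV55)) (9 taxa).
The first is nested inside the second, so ASV16 shares a more recent common ancestor with ASV48.

ASV48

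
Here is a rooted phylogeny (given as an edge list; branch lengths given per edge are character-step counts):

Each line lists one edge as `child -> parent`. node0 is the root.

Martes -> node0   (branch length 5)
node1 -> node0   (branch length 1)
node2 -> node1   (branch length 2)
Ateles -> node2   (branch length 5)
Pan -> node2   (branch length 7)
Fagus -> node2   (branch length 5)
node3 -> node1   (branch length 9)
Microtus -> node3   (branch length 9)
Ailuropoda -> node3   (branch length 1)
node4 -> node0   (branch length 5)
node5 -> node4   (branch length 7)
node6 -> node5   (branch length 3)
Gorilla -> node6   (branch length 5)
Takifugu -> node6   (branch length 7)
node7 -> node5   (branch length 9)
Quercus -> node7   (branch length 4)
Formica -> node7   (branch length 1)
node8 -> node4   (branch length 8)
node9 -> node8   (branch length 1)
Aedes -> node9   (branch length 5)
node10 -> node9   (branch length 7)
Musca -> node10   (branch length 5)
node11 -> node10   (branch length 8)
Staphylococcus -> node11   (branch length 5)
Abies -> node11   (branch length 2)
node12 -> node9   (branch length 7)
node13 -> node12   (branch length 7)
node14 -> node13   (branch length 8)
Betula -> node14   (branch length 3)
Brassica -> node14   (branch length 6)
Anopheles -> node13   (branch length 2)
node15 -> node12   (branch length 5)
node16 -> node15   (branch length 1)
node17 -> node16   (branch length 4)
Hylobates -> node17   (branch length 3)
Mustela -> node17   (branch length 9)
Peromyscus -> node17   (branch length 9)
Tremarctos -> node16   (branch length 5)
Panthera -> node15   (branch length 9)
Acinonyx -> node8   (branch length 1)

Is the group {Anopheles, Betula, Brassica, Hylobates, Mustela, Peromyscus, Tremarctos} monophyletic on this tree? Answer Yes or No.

No

The MRCA of the listed taxa subtends (((Betula,Brassica),Anopheles),(((Hylobates,Mustela,Peromyscus),Tremarctos),Panthera)).
That clade also contains Panthera, which is not in the proposed group, so the group is not monophyletic.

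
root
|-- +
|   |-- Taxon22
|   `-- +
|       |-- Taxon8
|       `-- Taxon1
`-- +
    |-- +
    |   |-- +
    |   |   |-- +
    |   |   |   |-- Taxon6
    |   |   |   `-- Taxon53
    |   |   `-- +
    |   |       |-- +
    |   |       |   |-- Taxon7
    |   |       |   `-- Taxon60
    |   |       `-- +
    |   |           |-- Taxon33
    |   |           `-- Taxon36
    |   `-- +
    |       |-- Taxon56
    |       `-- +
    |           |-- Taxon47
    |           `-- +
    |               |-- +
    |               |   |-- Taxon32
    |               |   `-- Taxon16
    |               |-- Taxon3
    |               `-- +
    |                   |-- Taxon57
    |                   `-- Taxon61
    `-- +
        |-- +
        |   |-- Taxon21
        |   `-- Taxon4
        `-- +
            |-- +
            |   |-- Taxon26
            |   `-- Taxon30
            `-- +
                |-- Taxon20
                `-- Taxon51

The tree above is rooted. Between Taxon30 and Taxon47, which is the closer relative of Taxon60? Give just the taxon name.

The MRCA of Taxon60 and Taxon47 subtends (((Taxon6,Taxon53),((Taxon7,Taxon60),(Taxon33,Taxon36))),(Taxon56,(Taxon47,((Taxon32,Taxon16),Taxon3,(Taxon57,Taxon61))))) (13 taxa).
The MRCA of Taxon60 and Taxon30 subtends ((((Taxon6,Taxon53),((Taxon7,Taxon60),(Taxon33,Taxon36))),(Taxon56,(Taxon47,((Taxon32,Taxon16),Taxon3,(Taxon57,Taxon61))))),((Taxon21,Taxon4),((Taxon26,Taxon30),(Taxon20,Taxon51)))) (19 taxa).
The first is nested inside the second, so Taxon60 shares a more recent common ancestor with Taxon47.

Taxon47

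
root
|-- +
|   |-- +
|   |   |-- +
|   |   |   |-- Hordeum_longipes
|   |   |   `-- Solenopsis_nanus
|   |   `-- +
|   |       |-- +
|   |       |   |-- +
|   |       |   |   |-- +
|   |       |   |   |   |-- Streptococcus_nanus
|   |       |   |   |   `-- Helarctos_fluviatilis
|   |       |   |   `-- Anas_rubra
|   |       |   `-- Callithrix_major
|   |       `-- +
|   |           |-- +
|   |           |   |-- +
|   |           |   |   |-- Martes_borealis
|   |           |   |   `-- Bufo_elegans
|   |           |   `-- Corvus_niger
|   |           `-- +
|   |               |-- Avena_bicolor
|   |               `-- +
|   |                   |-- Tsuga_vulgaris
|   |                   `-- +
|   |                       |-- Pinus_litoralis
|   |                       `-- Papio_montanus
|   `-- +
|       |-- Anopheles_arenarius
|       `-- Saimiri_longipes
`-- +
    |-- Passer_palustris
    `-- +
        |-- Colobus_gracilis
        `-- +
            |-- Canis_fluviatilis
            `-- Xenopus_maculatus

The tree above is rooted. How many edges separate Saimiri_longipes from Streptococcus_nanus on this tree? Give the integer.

The MRCA of Saimiri_longipes and Streptococcus_nanus is the node subtending (((Hordeum_longipes,Solenopsis_nanus),((((Streptococcus_nanus,Helarctos_fluviatilis),Anas_rubra),Callithrix_major),(((Martes_borealis,Bufo_elegans),Corvus_niger),(Avena_bicolor,(Tsuga_vulgaris,(Pinus_litoralis,Papio_montanus)))))),(Anopheles_arenarius,Saimiri_longipes)).
From Saimiri_longipes up to that node: 2 branches. From Streptococcus_nanus up to the same node: 6 branches. Total: 2 + 6 = 8.

8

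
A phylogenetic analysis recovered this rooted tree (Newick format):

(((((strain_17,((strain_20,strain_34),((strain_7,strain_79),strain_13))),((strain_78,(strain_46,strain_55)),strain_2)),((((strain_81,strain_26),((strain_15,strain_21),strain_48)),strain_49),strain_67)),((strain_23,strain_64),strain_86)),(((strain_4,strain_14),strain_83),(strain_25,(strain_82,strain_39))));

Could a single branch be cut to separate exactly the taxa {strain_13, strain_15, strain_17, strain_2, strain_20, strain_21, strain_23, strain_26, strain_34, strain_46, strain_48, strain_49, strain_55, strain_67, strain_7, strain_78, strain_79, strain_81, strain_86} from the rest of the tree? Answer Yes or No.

The MRCA of the listed taxa subtends ((((strain_17,((strain_20,strain_34),((strain_7,strain_79),strain_13))),((strain_78,(strain_46,strain_55)),strain_2)),((((strain_81,strain_26),((strain_15,strain_21),strain_48)),strain_49),strain_67)),((strain_23,strain_64),strain_86)).
That clade also contains strain_64, which is not in the proposed group, so the group is not monophyletic.

No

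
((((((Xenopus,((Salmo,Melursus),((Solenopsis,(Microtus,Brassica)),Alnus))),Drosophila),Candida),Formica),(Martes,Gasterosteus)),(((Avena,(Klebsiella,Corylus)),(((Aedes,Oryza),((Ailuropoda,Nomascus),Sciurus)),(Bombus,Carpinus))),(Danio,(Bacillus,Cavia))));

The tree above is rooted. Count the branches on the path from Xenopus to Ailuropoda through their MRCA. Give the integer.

13

The MRCA of Xenopus and Ailuropoda is the root of the tree.
From Xenopus up to that node: 6 branches. From Ailuropoda up to the same node: 7 branches. Total: 6 + 7 = 13.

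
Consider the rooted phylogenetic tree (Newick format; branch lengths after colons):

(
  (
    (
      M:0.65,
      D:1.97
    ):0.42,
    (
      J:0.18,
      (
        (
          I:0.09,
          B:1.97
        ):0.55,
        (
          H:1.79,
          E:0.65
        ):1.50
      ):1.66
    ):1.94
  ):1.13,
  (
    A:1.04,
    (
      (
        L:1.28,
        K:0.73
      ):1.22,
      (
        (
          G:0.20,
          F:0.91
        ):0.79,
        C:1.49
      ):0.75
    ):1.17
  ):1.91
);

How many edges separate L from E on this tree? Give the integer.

The MRCA of L and E is the root of the tree.
From L up to that node: 4 branches. From E up to the same node: 5 branches. Total: 4 + 5 = 9.

9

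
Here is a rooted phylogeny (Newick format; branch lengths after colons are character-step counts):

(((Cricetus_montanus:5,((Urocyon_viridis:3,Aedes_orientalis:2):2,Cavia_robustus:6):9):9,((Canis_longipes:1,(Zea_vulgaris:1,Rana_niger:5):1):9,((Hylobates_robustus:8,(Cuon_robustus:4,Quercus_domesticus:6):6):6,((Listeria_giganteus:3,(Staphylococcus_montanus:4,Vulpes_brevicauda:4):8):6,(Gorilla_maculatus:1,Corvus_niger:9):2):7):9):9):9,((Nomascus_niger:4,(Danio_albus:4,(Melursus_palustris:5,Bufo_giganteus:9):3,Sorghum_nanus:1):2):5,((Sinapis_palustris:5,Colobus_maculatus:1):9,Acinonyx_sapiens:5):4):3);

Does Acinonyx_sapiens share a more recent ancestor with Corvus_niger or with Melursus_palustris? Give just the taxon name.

Melursus_palustris

The MRCA of Acinonyx_sapiens and Melursus_palustris subtends ((Nomascus_niger,(Danio_albus,(Melursus_palustris,Bufo_giganteus),Sorghum_nanus)),((Sinapis_palustris,Colobus_maculatus),Acinonyx_sapiens)) (8 taxa).
The MRCA of Acinonyx_sapiens and Corvus_niger is the root, subtending the entire tree (23 taxa).
The first is nested inside the second, so Acinonyx_sapiens shares a more recent common ancestor with Melursus_palustris.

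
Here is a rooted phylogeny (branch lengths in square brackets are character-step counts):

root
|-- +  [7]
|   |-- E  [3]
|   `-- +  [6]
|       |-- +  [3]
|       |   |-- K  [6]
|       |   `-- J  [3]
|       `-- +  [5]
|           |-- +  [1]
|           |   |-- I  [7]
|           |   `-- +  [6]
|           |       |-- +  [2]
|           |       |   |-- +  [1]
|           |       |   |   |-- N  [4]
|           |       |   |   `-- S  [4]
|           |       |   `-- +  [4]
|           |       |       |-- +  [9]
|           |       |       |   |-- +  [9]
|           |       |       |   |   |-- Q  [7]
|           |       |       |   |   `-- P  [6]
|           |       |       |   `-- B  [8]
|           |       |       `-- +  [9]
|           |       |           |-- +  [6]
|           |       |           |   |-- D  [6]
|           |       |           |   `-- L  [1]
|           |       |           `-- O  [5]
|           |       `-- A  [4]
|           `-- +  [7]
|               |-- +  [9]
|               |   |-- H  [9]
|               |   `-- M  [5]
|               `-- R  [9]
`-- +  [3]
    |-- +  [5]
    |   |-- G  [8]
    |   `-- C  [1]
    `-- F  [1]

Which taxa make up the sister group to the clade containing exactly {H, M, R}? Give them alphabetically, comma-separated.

The clade containing exactly {H, M, R} attaches to the tree at the node subtending ((I,(((N,S),(((Q,P),B),((D,L),O))),A)),((H,M),R)).
The other lineage descending from that same node — the sister group — is (I,(((N,S),(((Q,P),B),((D,L),O))),A)); its 10 tips in alphabetical order are the answer.

A, B, D, I, L, N, O, P, Q, S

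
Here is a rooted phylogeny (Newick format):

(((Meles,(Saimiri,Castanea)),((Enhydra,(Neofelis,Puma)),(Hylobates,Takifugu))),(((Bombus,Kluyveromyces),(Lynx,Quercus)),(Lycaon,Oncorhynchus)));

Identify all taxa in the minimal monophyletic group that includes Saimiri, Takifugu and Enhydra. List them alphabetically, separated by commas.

Tracing Saimiri: it sits inside (Saimiri,Castanea).
Tracing Takifugu: it sits inside (Hylobates,Takifugu).
Tracing Enhydra: it sits inside (Enhydra,(Neofelis,Puma)).
The smallest clade enclosing all 3 is ((Meles,(Saimiri,Castanea)),((Enhydra,(Neofelis,Puma)),(Hylobates,Takifugu))); the answer is its 8 terminal taxa in alphabetical order.

Castanea, Enhydra, Hylobates, Meles, Neofelis, Puma, Saimiri, Takifugu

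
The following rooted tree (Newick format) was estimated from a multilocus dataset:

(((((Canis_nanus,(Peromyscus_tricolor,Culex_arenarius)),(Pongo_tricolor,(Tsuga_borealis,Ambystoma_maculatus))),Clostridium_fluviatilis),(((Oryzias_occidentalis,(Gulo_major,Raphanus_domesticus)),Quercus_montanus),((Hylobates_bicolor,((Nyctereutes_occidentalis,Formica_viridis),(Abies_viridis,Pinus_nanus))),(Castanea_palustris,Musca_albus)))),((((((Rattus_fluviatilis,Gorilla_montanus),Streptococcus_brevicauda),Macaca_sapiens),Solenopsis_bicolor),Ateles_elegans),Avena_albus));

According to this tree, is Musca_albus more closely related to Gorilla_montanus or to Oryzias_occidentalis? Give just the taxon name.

The MRCA of Musca_albus and Oryzias_occidentalis subtends (((Oryzias_occidentalis,(Gulo_major,Raphanus_domesticus)),Quercus_montanus),((Hylobates_bicolor,((Nyctereutes_occidentalis,Formica_viridis),(Abies_viridis,Pinus_nanus))),(Castanea_palustris,Musca_albus))) (11 taxa).
The MRCA of Musca_albus and Gorilla_montanus is the root, subtending the entire tree (25 taxa).
The first is nested inside the second, so Musca_albus shares a more recent common ancestor with Oryzias_occidentalis.

Oryzias_occidentalis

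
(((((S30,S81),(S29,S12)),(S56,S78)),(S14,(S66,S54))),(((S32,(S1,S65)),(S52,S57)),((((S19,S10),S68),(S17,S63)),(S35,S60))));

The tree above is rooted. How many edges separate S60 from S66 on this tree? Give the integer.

The MRCA of S60 and S66 is the root of the tree.
From S60 up to that node: 4 branches. From S66 up to the same node: 4 branches. Total: 4 + 4 = 8.

8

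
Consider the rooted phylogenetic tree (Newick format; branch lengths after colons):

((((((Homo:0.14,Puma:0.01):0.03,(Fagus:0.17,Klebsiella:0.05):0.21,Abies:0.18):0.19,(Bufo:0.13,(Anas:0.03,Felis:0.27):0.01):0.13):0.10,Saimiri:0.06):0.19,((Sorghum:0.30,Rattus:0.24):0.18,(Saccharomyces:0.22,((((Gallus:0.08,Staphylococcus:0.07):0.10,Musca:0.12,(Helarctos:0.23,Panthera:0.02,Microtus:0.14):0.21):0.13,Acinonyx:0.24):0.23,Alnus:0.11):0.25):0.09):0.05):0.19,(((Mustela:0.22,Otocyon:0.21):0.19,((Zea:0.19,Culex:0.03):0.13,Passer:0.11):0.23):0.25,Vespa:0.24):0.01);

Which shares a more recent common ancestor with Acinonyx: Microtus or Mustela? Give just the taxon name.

Microtus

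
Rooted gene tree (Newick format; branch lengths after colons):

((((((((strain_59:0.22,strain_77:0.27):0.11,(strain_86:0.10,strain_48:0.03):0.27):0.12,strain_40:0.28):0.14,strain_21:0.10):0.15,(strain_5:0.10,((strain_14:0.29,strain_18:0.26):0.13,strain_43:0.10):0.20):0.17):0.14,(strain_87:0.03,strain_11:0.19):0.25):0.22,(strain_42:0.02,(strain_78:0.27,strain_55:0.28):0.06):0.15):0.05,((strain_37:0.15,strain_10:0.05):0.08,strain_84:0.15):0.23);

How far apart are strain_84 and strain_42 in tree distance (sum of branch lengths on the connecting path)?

The path runs strain_84 → … → MRCA → … → strain_42; the MRCA is the root of the tree.
Branch lengths along that path: 0.15 + 0.23 + 0.05 + 0.15 + 0.02 = 0.60.

0.60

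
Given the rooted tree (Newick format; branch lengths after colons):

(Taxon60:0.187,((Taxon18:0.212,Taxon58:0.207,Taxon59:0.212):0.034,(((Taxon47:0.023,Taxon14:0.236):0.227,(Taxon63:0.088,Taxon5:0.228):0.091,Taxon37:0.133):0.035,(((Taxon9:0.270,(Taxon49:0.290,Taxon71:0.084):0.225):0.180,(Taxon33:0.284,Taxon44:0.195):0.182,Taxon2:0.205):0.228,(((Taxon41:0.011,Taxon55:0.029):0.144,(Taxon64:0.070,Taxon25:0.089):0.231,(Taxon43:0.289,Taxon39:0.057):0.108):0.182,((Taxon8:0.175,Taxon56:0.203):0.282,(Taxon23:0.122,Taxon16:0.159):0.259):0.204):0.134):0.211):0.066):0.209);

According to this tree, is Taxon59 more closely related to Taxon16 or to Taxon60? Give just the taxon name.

The MRCA of Taxon59 and Taxon16 subtends ((Taxon18,Taxon58,Taxon59),(((Taxon47,Taxon14),(Taxon63,Taxon5),Taxon37),(((Taxon9,(Taxon49,Taxon71)),(Taxon33,Taxon44),Taxon2),(((Taxon41,Taxon55),(Taxon64,Taxon25),(Taxon43,Taxon39)),((Taxon8,Taxon56),(Taxon23,Taxon16)))))) (24 taxa).
The MRCA of Taxon59 and Taxon60 is the root, subtending the entire tree (25 taxa).
The first is nested inside the second, so Taxon59 shares a more recent common ancestor with Taxon16.

Taxon16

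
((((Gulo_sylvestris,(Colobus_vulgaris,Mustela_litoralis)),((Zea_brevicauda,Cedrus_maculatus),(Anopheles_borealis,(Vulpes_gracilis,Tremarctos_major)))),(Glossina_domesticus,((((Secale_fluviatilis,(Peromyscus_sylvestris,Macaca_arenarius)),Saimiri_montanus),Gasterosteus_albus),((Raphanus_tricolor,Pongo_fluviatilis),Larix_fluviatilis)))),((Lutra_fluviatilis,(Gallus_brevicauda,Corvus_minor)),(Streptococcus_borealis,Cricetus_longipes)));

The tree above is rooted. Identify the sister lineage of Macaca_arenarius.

Macaca_arenarius attaches to the tree at the node subtending (Peromyscus_sylvestris,Macaca_arenarius).
The other lineage descending from that same node — the sister group — is the single tip Peromyscus_sylvestris.

Peromyscus_sylvestris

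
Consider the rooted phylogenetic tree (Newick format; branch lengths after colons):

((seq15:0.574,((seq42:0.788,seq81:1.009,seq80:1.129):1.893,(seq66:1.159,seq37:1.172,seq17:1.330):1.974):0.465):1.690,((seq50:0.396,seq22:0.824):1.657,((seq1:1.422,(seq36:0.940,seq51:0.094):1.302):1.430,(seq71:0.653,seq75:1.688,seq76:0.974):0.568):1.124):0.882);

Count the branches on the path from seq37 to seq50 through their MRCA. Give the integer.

7

The MRCA of seq37 and seq50 is the root of the tree.
From seq37 up to that node: 4 branches. From seq50 up to the same node: 3 branches. Total: 4 + 3 = 7.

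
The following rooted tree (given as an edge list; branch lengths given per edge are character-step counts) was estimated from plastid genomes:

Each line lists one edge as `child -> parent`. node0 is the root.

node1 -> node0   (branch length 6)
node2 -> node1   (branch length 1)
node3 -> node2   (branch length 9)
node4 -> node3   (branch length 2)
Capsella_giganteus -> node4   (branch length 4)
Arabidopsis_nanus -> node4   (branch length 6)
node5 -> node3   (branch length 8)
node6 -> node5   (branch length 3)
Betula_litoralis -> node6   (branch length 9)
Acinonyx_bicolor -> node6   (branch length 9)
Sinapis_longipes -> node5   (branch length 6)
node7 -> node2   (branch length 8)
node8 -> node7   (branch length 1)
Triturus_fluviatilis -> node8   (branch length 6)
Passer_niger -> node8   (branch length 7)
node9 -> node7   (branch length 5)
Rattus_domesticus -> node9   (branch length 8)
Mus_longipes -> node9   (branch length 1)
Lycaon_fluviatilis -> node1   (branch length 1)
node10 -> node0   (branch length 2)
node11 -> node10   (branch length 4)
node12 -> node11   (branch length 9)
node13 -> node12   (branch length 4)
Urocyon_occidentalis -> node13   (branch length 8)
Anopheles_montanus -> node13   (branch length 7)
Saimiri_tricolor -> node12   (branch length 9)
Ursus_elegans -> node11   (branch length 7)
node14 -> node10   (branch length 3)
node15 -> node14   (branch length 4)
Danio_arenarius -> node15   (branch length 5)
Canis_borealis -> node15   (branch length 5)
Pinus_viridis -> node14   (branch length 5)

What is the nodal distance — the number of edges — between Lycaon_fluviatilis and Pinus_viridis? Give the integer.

The MRCA of Lycaon_fluviatilis and Pinus_viridis is the root of the tree.
From Lycaon_fluviatilis up to that node: 2 branches. From Pinus_viridis up to the same node: 3 branches. Total: 2 + 3 = 5.

5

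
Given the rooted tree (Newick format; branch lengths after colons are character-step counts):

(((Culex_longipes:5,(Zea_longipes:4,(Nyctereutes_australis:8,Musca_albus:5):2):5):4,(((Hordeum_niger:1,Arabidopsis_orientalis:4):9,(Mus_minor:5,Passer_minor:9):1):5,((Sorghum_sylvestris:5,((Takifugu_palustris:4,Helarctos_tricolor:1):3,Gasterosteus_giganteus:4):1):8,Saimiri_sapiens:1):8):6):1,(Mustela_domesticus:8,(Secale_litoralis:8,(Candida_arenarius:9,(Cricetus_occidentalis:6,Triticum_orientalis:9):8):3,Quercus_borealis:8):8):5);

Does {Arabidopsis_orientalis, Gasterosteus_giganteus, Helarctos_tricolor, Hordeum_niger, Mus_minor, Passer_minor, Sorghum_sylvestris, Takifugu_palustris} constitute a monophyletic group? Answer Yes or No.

The MRCA of the listed taxa subtends (((Hordeum_niger,Arabidopsis_orientalis),(Mus_minor,Passer_minor)),((Sorghum_sylvestris,((Takifugu_palustris,Helarctos_tricolor),Gasterosteus_giganteus)),Saimiri_sapiens)).
That clade also contains Saimiri_sapiens, which is not in the proposed group, so the group is not monophyletic.

No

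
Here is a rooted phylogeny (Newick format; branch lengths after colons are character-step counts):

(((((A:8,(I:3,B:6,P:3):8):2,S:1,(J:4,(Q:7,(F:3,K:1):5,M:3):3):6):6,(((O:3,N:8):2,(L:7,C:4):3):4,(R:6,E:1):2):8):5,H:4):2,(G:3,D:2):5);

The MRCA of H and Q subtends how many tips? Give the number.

17

The MRCA of H and Q is the node subtending ((((A,(I,B,P)),S,(J,(Q,(F,K),M))),(((O,N),(L,C)),(R,E))),H).
That clade contains 17 terminal taxa: A, B, C, E, F, H, I, J, K, L, M, N, O, P, Q, R, S.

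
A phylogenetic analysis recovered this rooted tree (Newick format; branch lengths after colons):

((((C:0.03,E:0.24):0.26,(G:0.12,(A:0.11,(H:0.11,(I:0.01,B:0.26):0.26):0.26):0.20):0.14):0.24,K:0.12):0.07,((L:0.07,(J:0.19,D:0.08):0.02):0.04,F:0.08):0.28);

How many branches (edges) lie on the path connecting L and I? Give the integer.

The MRCA of L and I is the root of the tree.
From L up to that node: 3 branches. From I up to the same node: 7 branches. Total: 3 + 7 = 10.

10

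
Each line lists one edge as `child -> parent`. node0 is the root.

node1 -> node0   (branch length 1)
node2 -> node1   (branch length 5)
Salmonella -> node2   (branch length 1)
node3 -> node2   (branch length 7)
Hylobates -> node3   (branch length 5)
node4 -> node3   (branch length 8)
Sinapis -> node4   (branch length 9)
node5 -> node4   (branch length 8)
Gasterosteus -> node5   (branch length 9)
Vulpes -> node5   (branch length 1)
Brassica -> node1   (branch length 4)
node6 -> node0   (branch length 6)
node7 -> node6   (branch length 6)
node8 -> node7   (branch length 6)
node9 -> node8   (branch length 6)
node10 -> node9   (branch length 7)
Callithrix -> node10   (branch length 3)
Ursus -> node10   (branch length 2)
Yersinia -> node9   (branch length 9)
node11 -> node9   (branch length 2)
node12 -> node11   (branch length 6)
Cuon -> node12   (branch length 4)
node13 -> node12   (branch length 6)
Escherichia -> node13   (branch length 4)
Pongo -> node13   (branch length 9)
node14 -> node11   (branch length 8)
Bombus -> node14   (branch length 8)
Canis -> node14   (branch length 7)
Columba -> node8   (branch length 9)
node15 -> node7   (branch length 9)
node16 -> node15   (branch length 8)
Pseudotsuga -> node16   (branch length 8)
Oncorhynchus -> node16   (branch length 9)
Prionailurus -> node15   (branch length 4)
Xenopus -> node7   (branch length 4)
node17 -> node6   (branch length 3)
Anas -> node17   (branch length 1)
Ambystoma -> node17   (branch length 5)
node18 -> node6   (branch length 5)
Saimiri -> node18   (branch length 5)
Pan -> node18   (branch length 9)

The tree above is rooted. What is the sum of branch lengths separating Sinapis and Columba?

57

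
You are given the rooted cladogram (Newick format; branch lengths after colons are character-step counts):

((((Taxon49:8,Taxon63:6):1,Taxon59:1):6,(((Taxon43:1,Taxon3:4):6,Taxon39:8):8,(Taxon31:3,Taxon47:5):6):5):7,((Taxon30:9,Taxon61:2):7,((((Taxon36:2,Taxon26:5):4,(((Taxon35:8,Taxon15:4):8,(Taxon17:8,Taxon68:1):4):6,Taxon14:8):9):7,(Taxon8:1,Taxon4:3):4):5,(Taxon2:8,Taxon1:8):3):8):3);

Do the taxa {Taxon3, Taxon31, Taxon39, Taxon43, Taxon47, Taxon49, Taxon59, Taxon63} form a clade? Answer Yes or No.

The most recent common ancestor of these taxa subtends (((Taxon49,Taxon63),Taxon59),(((Taxon43,Taxon3),Taxon39),(Taxon31,Taxon47))).
That clade has exactly 8 tips — every listed taxon and nothing else — so the group is monophyletic.

Yes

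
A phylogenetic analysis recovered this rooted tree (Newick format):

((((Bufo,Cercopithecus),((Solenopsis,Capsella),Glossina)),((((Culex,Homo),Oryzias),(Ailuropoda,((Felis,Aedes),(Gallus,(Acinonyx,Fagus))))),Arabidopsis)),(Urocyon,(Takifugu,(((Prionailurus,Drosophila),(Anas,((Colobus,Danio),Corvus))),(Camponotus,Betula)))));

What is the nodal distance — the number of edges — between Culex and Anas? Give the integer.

The MRCA of Culex and Anas is the root of the tree.
From Culex up to that node: 6 branches. From Anas up to the same node: 6 branches. Total: 6 + 6 = 12.

12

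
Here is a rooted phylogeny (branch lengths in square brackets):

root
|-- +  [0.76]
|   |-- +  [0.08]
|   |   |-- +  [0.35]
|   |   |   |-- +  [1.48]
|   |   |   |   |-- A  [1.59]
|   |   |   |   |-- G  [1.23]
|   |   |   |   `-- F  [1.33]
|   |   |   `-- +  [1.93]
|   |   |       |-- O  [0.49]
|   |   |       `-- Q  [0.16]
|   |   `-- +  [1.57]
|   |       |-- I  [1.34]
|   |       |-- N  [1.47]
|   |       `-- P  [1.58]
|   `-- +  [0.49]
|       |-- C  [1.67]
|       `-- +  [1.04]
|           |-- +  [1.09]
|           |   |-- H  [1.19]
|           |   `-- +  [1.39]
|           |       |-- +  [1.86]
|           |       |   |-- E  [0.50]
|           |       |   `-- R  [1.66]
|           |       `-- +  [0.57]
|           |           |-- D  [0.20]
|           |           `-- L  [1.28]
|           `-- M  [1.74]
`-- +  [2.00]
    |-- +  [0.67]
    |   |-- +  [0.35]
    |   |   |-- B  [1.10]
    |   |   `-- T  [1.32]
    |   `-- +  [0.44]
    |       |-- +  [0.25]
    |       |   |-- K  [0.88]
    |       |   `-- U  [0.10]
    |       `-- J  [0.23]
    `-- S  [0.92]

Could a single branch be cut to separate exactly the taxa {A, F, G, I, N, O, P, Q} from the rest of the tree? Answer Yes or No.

The most recent common ancestor of these taxa subtends (((A,G,F),(O,Q)),(I,N,P)).
That clade has exactly 8 tips — every listed taxon and nothing else — so the group is monophyletic.

Yes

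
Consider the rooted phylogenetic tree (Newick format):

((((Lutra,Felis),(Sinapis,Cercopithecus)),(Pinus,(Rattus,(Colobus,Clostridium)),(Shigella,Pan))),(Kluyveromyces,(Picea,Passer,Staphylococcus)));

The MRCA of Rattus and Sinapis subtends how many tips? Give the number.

10

The MRCA of Rattus and Sinapis is the node subtending (((Lutra,Felis),(Sinapis,Cercopithecus)),(Pinus,(Rattus,(Colobus,Clostridium)),(Shigella,Pan))).
That clade contains 10 terminal taxa: Cercopithecus, Clostridium, Colobus, Felis, Lutra, Pan, Pinus, Rattus, Shigella, Sinapis.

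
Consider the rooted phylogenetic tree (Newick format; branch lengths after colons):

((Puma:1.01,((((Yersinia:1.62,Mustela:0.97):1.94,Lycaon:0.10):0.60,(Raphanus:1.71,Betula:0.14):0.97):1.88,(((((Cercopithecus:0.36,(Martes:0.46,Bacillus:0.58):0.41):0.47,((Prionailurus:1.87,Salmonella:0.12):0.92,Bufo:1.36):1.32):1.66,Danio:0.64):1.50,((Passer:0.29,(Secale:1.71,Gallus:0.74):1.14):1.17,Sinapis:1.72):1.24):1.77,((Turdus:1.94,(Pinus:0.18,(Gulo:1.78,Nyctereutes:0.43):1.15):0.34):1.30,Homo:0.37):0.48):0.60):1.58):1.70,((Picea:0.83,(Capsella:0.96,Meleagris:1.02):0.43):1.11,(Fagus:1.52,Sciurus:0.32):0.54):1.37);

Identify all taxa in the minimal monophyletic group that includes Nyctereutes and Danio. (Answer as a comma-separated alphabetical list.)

Tracing Nyctereutes: it sits inside (Gulo,Nyctereutes).
Tracing Danio: it sits inside (((Cercopithecus,(Martes,Bacillus)),((Prionailurus,Salmonella),Bufo)),Danio).
The smallest clade enclosing both is (((((Cercopithecus,(Martes,Bacillus)),((Prionailurus,Salmonella),Bufo)),Danio),((Passer,(Secale,Gallus)),Sinapis)),((Turdus,(Pinus,(Gulo,Nyctereutes))),Homo)); the answer is its 16 terminal taxa in alphabetical order.

Bacillus, Bufo, Cercopithecus, Danio, Gallus, Gulo, Homo, Martes, Nyctereutes, Passer, Pinus, Prionailurus, Salmonella, Secale, Sinapis, Turdus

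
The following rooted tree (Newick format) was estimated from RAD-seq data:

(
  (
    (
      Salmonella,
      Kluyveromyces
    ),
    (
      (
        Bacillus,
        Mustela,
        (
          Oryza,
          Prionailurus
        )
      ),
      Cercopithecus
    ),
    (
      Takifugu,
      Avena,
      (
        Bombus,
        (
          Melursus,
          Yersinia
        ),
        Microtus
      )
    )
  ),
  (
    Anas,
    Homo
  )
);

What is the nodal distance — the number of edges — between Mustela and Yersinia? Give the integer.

7

The MRCA of Mustela and Yersinia is the node subtending ((Salmonella,Kluyveromyces),((Bacillus,Mustela,(Oryza,Prionailurus)),Cercopithecus),(Takifugu,Avena,(Bombus,(Melursus,Yersinia),Microtus))).
From Mustela up to that node: 3 branches. From Yersinia up to the same node: 4 branches. Total: 3 + 4 = 7.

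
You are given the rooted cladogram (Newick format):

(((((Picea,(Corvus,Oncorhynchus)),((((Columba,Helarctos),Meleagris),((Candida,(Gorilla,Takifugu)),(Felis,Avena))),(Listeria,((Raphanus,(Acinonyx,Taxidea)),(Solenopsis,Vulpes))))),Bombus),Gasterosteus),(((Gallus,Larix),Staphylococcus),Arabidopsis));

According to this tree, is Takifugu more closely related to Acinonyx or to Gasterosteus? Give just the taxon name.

Acinonyx

The MRCA of Takifugu and Acinonyx subtends ((((Columba,Helarctos),Meleagris),((Candida,(Gorilla,Takifugu)),(Felis,Avena))),(Listeria,((Raphanus,(Acinonyx,Taxidea)),(Solenopsis,Vulpes)))) (14 taxa).
The MRCA of Takifugu and Gasterosteus subtends ((((Picea,(Corvus,Oncorhynchus)),((((Columba,Helarctos),Meleagris),((Candida,(Gorilla,Takifugu)),(Felis,Avena))),(Listeria,((Raphanus,(Acinonyx,Taxidea)),(Solenopsis,Vulpes))))),Bombus),Gasterosteus) (19 taxa).
The first is nested inside the second, so Takifugu shares a more recent common ancestor with Acinonyx.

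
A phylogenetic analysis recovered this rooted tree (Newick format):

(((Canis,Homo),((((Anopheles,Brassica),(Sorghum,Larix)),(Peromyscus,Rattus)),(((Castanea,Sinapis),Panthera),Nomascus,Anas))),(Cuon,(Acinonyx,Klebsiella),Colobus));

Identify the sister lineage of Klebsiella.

Acinonyx

Klebsiella attaches to the tree at the node subtending (Acinonyx,Klebsiella).
The other lineage descending from that same node — the sister group — is the single tip Acinonyx.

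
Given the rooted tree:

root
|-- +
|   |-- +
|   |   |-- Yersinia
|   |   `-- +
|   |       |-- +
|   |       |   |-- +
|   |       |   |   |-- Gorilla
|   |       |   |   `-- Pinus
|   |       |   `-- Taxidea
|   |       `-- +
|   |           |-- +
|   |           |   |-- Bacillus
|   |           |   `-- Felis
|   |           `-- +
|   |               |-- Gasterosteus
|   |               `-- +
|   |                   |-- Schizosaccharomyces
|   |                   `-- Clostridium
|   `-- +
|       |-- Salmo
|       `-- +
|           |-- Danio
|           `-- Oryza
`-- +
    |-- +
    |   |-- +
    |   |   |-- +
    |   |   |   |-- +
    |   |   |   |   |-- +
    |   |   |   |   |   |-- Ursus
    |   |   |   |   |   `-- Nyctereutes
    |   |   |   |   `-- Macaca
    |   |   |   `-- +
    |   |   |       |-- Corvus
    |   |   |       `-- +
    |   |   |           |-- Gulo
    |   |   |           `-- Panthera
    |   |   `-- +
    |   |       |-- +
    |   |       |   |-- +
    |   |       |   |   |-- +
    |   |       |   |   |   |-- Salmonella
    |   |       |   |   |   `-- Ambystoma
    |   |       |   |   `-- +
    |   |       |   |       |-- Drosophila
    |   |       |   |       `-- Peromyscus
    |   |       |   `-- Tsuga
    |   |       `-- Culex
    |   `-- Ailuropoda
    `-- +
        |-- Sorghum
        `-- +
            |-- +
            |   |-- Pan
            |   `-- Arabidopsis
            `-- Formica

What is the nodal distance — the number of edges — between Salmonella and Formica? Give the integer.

10

The MRCA of Salmonella and Formica is the node subtending ((((((Ursus,Nyctereutes),Macaca),(Corvus,(Gulo,Panthera))),((((Salmonella,Ambystoma),(Drosophila,Peromyscus)),Tsuga),Culex)),Ailuropoda),(Sorghum,((Pan,Arabidopsis),Formica))).
From Salmonella up to that node: 7 branches. From Formica up to the same node: 3 branches. Total: 7 + 3 = 10.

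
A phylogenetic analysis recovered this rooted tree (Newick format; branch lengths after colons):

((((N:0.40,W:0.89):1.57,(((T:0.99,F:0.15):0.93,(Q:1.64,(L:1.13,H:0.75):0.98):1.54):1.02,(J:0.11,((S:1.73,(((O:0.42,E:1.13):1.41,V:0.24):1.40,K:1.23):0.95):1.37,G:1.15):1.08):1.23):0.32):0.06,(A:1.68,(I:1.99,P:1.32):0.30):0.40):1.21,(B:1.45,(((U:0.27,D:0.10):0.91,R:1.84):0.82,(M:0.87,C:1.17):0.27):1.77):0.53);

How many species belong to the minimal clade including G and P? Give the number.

17

The MRCA of G and P is the node subtending (((N,W),(((T,F),(Q,(L,H))),(J,((S,(((O,E),V),K)),G)))),(A,(I,P))).
That clade contains 17 terminal taxa: A, E, F, G, H, I, J, K, L, N, O, P, Q, S, T, V, W.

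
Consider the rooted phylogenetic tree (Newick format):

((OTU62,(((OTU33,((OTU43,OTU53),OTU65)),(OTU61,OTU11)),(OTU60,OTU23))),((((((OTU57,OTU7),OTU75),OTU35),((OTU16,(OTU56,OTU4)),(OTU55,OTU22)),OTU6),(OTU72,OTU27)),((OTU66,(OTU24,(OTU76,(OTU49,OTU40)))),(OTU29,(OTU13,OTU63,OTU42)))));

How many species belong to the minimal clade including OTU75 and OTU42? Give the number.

21

The MRCA of OTU75 and OTU42 is the node subtending ((((((OTU57,OTU7),OTU75),OTU35),((OTU16,(OTU56,OTU4)),(OTU55,OTU22)),OTU6),(OTU72,OTU27)),((OTU66,(OTU24,(OTU76,(OTU49,OTU40)))),(OTU29,(OTU13,OTU63,OTU42)))).
That clade contains 21 terminal taxa: OTU13, OTU16, OTU22, OTU24, OTU27, OTU29, OTU35, OTU4, OTU40, OTU42, OTU49, OTU55, OTU56, OTU57, OTU6, OTU63, OTU66, OTU7, OTU72, OTU75, OTU76.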